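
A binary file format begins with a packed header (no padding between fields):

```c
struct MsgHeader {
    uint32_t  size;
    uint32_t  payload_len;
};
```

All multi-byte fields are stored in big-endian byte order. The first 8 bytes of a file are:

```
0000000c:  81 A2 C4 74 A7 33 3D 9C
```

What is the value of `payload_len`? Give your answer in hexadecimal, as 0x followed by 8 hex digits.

`payload_len` follows `size` (4 bytes), so it starts at byte offset 4 and occupies 4 bytes.
Bytes at offsets 4..7: A7 33 3D 9C.
Big-endian: lowest address holds the most-significant byte.
The bytes are already most-significant first: 0xA7333D9C.

0xA7333D9C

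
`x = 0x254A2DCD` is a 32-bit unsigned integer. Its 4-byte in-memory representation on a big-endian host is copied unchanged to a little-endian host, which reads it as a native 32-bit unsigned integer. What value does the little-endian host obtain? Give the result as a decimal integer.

Stored big-endian, the bytes at ascending addresses are 25 4A 2D CD.
Read back as little-endian, the first byte is least significant, giving 0xCD2D4A25.
0xCD2D4A25 = 3442297381.

3442297381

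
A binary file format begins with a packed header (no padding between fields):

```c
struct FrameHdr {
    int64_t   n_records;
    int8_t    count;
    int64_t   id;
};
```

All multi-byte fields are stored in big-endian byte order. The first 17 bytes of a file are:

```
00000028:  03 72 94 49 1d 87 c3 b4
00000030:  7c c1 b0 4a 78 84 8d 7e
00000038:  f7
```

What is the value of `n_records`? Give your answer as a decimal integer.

`n_records` is the first field, at byte offset 0, occupying 8 bytes.
Bytes at offsets 0..7: 03 72 94 49 1D 87 C3 B4.
Big-endian stores the most-significant byte at the lowest address.
The bytes are already most-significant first: 0x037294491D87C3B4.
0x037294491D87C3B4 = 248423971207758772.

248423971207758772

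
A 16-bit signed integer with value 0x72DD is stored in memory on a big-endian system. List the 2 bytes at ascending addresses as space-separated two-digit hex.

72 DD

Split into bytes (most-significant first): 72 DD.
In big-endian order the high byte comes first in memory.
So the memory order matches the most-significant-first order: 72 DD.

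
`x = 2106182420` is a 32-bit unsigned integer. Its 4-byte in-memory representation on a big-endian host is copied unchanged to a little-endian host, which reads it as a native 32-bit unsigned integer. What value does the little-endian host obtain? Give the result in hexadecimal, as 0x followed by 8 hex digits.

0x14CB897D

2106182420 in 32-bit hexadecimal is 0x7D89CB14.
Stored big-endian, the bytes at ascending addresses are 7D 89 CB 14.
Read back as little-endian, the first byte is least significant, giving 0x14CB897D.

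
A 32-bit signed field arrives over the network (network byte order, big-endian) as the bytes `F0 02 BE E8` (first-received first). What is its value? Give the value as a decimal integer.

-268255512

In big-endian order the high byte comes first in memory.
The bytes are already most-significant first: 0xF002BEE8.
Top bit is set, so as a signed 32-bit value this is 0xF002BEE8 − 2^32 = -268255512.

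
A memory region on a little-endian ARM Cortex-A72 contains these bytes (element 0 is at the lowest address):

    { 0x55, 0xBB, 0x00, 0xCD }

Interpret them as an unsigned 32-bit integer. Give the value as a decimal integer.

3439377237

In little-endian order the low byte comes first in memory.
Reassemble most-significant byte first: CD 00 BB 55 → 0xCD00BB55.
0xCD00BB55 = 3439377237.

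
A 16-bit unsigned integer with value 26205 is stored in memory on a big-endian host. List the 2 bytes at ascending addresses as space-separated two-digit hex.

66 5D

26205 in hexadecimal, padded to 16 bits, is 0x665D.
Split into bytes (most-significant first): 66 5D.
Big-endian: lowest address holds the most-significant byte.
So the memory order matches the most-significant-first order: 66 5D.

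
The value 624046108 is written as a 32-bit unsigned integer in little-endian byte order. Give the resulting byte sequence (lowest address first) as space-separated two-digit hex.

624046108 in hexadecimal, padded to 32 bits, is 0x2532301C.
Split into bytes (most-significant first): 25 32 30 1C.
In little-endian order the low byte comes first in memory.
So at ascending addresses the bytes are 1C 30 32 25.

1C 30 32 25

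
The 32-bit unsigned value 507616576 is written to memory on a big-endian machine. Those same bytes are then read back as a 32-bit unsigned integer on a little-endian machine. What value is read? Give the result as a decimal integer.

1084047646

507616576 in 32-bit hexadecimal is 0x1E419D40.
Stored big-endian, the bytes at ascending addresses are 1E 41 9D 40.
Read back as little-endian, the first byte is least significant, giving 0x409D411E.
0x409D411E = 1084047646.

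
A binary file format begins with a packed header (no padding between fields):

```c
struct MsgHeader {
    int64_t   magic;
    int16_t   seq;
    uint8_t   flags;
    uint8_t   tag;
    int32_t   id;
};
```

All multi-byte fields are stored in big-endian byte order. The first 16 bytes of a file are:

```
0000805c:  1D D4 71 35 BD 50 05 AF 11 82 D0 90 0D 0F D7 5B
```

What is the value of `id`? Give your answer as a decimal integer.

`id` follows `magic` (8 B), `seq` (2 B), `flags` (1 B), `tag` (1 B), so it starts at offset 8 + 2 + 1 + 1 = 12 and occupies 4 bytes.
Bytes at offsets 12..15: 0D 0F D7 5B.
Big-endian stores the most-significant byte at the lowest address.
The bytes are already most-significant first: 0x0D0FD75B.
0x0D0FD75B = 219141979.

219141979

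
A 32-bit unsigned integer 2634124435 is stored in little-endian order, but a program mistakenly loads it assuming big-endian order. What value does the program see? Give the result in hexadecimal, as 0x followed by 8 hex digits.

0x938C019D

2634124435 in 32-bit hexadecimal is 0x9D018C93.
Stored little-endian, the bytes at ascending addresses are 93 8C 01 9D.
Read back as big-endian, the last byte is least significant, giving 0x938C019D.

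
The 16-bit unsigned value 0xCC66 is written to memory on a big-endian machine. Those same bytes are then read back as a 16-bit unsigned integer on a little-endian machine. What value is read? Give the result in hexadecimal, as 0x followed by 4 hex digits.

0x66CC

Stored big-endian, the bytes at ascending addresses are CC 66.
Read back as little-endian, the first byte is least significant, giving 0x66CC.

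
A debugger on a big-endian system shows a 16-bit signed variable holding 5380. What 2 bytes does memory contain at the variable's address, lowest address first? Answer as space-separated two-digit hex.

15 04

5380 in hexadecimal, padded to 16 bits, is 0x1504.
Split into bytes (most-significant first): 15 04.
Big-endian: lowest address holds the most-significant byte.
So the memory order matches the most-significant-first order: 15 04.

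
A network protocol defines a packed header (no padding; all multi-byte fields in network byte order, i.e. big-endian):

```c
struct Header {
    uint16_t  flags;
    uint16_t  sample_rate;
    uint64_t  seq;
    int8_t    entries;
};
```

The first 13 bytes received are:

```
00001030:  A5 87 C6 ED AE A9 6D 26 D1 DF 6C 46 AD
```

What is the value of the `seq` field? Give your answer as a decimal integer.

`seq` follows `flags` (2 B), `sample_rate` (2 B), so it starts at offset 2 + 2 = 4 and occupies 8 bytes.
Bytes at offsets 4..11: AE A9 6D 26 D1 DF 6C 46.
Big-endian stores the most-significant byte at the lowest address.
The bytes are already most-significant first: 0xAEA96D26D1DF6C46.
0xAEA96D26D1DF6C46 = 12585710647160826950.

12585710647160826950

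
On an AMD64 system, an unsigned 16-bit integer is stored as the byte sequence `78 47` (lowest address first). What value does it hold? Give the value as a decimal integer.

In little-endian order the low byte comes first in memory.
Reassemble most-significant byte first: 47 78 → 0x4778.
0x4778 = 18296.

18296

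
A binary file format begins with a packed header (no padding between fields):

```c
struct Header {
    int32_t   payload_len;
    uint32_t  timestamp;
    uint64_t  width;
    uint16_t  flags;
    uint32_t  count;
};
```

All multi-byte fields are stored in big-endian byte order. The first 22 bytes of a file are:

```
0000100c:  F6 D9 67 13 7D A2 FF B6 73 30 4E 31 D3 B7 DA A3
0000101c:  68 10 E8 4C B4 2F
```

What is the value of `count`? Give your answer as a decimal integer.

`count` follows `payload_len` (4 B), `timestamp` (4 B), `width` (8 B), `flags` (2 B), so it starts at offset 4 + 4 + 8 + 2 = 18 and occupies 4 bytes.
Bytes at offsets 18..21: E8 4C B4 2F.
In big-endian order the high byte comes first in memory.
The bytes are already most-significant first: 0xE84CB42F.
0xE84CB42F = 3897340975.

3897340975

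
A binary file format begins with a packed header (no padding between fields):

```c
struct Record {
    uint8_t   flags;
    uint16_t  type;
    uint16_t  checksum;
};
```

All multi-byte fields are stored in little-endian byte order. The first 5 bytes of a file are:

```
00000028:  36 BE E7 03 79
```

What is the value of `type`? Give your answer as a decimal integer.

59326

`type` follows `flags` (1 byte), so it starts at byte offset 1 and occupies 2 bytes.
Bytes at offsets 1..2: BE E7.
Little-endian: lowest address holds the least-significant byte.
Reassemble most-significant byte first: E7 BE → 0xE7BE.
0xE7BE = 59326.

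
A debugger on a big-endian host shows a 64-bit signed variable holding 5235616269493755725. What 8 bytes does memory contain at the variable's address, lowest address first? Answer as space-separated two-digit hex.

48 A8 A5 41 F3 6E 5F 4D

5235616269493755725 in hexadecimal, padded to 64 bits, is 0x48A8A541F36E5F4D.
Split into bytes (most-significant first): 48 A8 A5 41 F3 6E 5F 4D.
In big-endian order the high byte comes first in memory.
So the memory order matches the most-significant-first order: 48 A8 A5 41 F3 6E 5F 4D.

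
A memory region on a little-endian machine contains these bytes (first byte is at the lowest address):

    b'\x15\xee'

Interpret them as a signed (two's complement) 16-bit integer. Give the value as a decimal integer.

-4587

Little-endian: lowest address holds the least-significant byte.
Reassemble most-significant byte first: EE 15 → 0xEE15.
Top bit is set, so as a signed 16-bit value this is 0xEE15 − 2^16 = -4587.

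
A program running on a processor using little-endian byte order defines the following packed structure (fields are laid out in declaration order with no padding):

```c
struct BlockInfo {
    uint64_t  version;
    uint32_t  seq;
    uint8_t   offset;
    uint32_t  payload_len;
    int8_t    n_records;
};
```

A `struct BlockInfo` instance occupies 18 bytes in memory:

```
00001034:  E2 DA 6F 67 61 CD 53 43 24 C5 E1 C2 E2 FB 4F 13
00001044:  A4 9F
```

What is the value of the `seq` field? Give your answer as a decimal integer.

3269575972

`seq` follows `version` (8 bytes), so it starts at byte offset 8 and occupies 4 bytes.
Bytes at offsets 8..11: 24 C5 E1 C2.
Little-endian: lowest address holds the least-significant byte.
Reassemble most-significant byte first: C2 E1 C5 24 → 0xC2E1C524.
0xC2E1C524 = 3269575972.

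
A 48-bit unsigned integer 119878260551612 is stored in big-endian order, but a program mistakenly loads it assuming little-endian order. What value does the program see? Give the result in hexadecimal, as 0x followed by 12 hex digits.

0xBCEF2255076D

119878260551612 in 48-bit hexadecimal is 0x6D075522EFBC.
Stored big-endian, the bytes at ascending addresses are 6D 07 55 22 EF BC.
Read back as little-endian, the first byte is least significant, giving 0xBCEF2255076D.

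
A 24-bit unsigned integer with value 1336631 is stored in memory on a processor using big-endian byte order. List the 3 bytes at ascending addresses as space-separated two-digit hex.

14 65 37

1336631 in hexadecimal, padded to 24 bits, is 0x146537.
Split into bytes (most-significant first): 14 65 37.
In big-endian order the high byte comes first in memory.
So the memory order matches the most-significant-first order: 14 65 37.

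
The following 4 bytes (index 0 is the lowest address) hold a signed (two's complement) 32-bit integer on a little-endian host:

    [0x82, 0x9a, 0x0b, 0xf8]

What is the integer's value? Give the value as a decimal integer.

-133457278

In little-endian order the low byte comes first in memory.
Reassemble most-significant byte first: F8 0B 9A 82 → 0xF80B9A82.
Top bit is set, so as a signed 32-bit value this is 0xF80B9A82 − 2^32 = -133457278.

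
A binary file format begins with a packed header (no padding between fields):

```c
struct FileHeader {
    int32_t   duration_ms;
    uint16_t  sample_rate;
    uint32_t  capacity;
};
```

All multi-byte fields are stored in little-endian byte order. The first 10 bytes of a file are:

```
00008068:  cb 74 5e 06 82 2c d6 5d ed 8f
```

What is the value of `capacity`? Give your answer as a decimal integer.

`capacity` follows `duration_ms` (4 B), `sample_rate` (2 B), so it starts at offset 4 + 2 = 6 and occupies 4 bytes.
Bytes at offsets 6..9: D6 5D ED 8F.
In little-endian order the low byte comes first in memory.
Reassemble most-significant byte first: 8F ED 5D D6 → 0x8FED5DD6.
0x8FED5DD6 = 2414697942.

2414697942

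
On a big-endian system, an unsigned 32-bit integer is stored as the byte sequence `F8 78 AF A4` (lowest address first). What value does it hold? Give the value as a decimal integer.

4168658852

Big-endian: lowest address holds the most-significant byte.
The bytes are already most-significant first: 0xF878AFA4.
0xF878AFA4 = 4168658852.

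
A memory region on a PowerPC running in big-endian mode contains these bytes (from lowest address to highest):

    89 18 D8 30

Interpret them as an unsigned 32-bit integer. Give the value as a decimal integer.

2300106800

Big-endian: lowest address holds the most-significant byte.
The bytes are already most-significant first: 0x8918D830.
0x8918D830 = 2300106800.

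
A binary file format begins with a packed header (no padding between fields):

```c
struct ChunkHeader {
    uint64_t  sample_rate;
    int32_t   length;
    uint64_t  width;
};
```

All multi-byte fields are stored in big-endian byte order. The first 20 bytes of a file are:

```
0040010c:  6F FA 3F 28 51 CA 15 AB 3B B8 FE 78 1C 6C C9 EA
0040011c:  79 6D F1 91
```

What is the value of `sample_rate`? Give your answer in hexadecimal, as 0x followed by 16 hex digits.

`sample_rate` is the first field, at byte offset 0, occupying 8 bytes.
Bytes at offsets 0..7: 6F FA 3F 28 51 CA 15 AB.
In big-endian order the high byte comes first in memory.
The bytes are already most-significant first: 0x6FFA3F2851CA15AB.

0x6FFA3F2851CA15AB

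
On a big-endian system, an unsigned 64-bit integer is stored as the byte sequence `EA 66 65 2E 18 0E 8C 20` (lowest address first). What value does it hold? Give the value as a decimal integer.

16890298701146131488

Big-endian: lowest address holds the most-significant byte.
The bytes are already most-significant first: 0xEA66652E180E8C20.
0xEA66652E180E8C20 = 16890298701146131488.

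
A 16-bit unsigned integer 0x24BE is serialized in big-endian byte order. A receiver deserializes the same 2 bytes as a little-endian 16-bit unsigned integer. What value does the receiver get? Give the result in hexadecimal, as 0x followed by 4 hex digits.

0xBE24

Stored big-endian, the bytes at ascending addresses are 24 BE.
Read back as little-endian, the first byte is least significant, giving 0xBE24.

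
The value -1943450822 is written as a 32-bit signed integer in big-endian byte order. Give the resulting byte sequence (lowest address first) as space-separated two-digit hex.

8C 29 4B 3A

Two's complement of -1943450822 in 32 bits: 1943450822 = 0x73D6B4C6; invert → 0x8C294B39; add 1 → 0x8C294B3A.
Split into bytes (most-significant first): 8C 29 4B 3A.
Big-endian: lowest address holds the most-significant byte.
So the memory order matches the most-significant-first order: 8C 29 4B 3A.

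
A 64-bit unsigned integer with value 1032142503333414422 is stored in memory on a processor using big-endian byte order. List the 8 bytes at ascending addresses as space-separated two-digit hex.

0E 52 E8 23 64 C5 46 16

1032142503333414422 in hexadecimal, padded to 64 bits, is 0x0E52E82364C54616.
Split into bytes (most-significant first): 0E 52 E8 23 64 C5 46 16.
Big-endian stores the most-significant byte at the lowest address.
So the memory order matches the most-significant-first order: 0E 52 E8 23 64 C5 46 16.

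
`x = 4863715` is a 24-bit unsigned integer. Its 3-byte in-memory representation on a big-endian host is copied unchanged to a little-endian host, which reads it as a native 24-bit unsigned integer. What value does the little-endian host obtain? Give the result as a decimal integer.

4863715 in 24-bit hexadecimal is 0x4A36E3.
Stored big-endian, the bytes at ascending addresses are 4A 36 E3.
Read back as little-endian, the first byte is least significant, giving 0xE3364A.
0xE3364A = 14890570.

14890570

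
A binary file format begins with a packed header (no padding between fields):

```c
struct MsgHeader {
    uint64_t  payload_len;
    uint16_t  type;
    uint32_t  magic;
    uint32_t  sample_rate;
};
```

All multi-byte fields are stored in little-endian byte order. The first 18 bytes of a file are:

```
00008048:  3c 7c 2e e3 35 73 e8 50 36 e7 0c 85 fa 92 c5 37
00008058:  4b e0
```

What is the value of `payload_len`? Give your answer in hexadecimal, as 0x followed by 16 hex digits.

0x50E87335E32E7C3C

`payload_len` is the first field, at byte offset 0, occupying 8 bytes.
Bytes at offsets 0..7: 3C 7C 2E E3 35 73 E8 50.
In little-endian order the low byte comes first in memory.
Reassemble most-significant byte first: 50 E8 73 35 E3 2E 7C 3C → 0x50E87335E32E7C3C.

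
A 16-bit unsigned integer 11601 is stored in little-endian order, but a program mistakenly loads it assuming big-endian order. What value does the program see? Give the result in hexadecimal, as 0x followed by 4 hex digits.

0x512D

11601 in 16-bit hexadecimal is 0x2D51.
Stored little-endian, the bytes at ascending addresses are 51 2D.
Read back as big-endian, the last byte is least significant, giving 0x512D.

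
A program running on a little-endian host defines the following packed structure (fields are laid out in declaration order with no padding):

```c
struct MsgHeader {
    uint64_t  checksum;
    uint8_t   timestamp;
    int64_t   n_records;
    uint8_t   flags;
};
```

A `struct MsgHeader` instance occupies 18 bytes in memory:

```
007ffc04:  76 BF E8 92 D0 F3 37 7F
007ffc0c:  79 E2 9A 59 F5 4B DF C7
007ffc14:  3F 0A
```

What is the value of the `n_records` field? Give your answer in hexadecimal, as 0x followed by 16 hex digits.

`n_records` follows `checksum` (8 B), `timestamp` (1 B), so it starts at offset 8 + 1 = 9 and occupies 8 bytes.
Bytes at offsets 9..16: E2 9A 59 F5 4B DF C7 3F.
Little-endian stores the least-significant byte at the lowest address.
Reassemble most-significant byte first: 3F C7 DF 4B F5 59 9A E2 → 0x3FC7DF4BF5599AE2.

0x3FC7DF4BF5599AE2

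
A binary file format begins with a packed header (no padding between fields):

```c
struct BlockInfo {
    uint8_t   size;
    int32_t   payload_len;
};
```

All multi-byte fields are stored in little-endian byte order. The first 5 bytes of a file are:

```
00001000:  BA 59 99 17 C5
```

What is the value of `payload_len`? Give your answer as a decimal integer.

`payload_len` follows `size` (1 byte), so it starts at byte offset 1 and occupies 4 bytes.
Bytes at offsets 1..4: 59 99 17 C5.
Little-endian stores the least-significant byte at the lowest address.
Reassemble most-significant byte first: C5 17 99 59 → 0xC5179959.
Top bit is set, so as a signed 32-bit value this is 0xC5179959 − 2^32 = -988309159.

-988309159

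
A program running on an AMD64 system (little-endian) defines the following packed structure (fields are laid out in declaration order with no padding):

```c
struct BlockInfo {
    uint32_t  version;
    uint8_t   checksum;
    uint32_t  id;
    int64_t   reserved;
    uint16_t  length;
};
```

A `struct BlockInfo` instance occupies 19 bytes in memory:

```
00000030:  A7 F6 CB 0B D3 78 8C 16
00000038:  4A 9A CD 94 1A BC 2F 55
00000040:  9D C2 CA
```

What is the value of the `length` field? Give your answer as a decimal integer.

51906

`length` follows `version` (4 B), `checksum` (1 B), `id` (4 B), `reserved` (8 B), so it starts at offset 4 + 1 + 4 + 8 = 17 and occupies 2 bytes.
Bytes at offsets 17..18: C2 CA.
In little-endian order the low byte comes first in memory.
Reassemble most-significant byte first: CA C2 → 0xCAC2.
0xCAC2 = 51906.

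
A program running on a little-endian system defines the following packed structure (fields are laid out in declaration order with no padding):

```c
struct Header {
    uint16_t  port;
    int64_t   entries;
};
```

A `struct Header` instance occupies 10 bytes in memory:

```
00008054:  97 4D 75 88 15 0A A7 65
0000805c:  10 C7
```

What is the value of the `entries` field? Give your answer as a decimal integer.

-4102667492431394699

`entries` follows `port` (2 bytes), so it starts at byte offset 2 and occupies 8 bytes.
Bytes at offsets 2..9: 75 88 15 0A A7 65 10 C7.
In little-endian order the low byte comes first in memory.
Reassemble most-significant byte first: C7 10 65 A7 0A 15 88 75 → 0xC71065A70A158875.
Top bit is set, so as a signed 64-bit value this is 0xC71065A70A158875 − 2^64 = -4102667492431394699.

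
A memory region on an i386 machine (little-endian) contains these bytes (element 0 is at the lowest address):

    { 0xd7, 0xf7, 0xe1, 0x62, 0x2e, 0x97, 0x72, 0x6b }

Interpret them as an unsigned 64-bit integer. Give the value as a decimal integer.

Little-endian stores the least-significant byte at the lowest address.
Reassemble most-significant byte first: 6B 72 97 2E 62 E1 F7 D7 → 0x6B72972E62E1F7D7.
0x6B72972E62E1F7D7 = 7742416934886569943.

7742416934886569943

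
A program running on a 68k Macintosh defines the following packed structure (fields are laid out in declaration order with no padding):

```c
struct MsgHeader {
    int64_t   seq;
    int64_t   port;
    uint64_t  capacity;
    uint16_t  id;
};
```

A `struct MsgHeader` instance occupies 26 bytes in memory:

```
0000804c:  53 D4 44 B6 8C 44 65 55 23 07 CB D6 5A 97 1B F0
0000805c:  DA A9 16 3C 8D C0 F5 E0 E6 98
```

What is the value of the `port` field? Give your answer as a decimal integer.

2524210237667744752

`port` follows `seq` (8 bytes), so it starts at byte offset 8 and occupies 8 bytes.
Bytes at offsets 8..15: 23 07 CB D6 5A 97 1B F0.
Big-endian: lowest address holds the most-significant byte.
The bytes are already most-significant first: 0x2307CBD65A971BF0.
0x2307CBD65A971BF0 = 2524210237667744752.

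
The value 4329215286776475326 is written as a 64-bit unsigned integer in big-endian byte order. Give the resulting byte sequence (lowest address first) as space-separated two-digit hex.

3C 14 76 5D BC 80 AE BE

4329215286776475326 in hexadecimal, padded to 64 bits, is 0x3C14765DBC80AEBE.
Split into bytes (most-significant first): 3C 14 76 5D BC 80 AE BE.
In big-endian order the high byte comes first in memory.
So the memory order matches the most-significant-first order: 3C 14 76 5D BC 80 AE BE.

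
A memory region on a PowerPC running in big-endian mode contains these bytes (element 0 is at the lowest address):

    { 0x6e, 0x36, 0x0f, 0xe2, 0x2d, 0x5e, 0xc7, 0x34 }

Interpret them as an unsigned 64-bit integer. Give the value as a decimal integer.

7941552457012660020

Big-endian stores the most-significant byte at the lowest address.
The bytes are already most-significant first: 0x6E360FE22D5EC734.
0x6E360FE22D5EC734 = 7941552457012660020.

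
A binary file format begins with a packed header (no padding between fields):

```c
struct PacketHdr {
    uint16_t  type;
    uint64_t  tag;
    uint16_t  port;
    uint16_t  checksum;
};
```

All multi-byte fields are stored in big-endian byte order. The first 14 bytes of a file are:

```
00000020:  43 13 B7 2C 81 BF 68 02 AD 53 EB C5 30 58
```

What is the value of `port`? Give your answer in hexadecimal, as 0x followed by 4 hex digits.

`port` follows `type` (2 B), `tag` (8 B), so it starts at offset 2 + 8 = 10 and occupies 2 bytes.
Bytes at offsets 10..11: EB C5.
Big-endian stores the most-significant byte at the lowest address.
The bytes are already most-significant first: 0xEBC5.

0xEBC5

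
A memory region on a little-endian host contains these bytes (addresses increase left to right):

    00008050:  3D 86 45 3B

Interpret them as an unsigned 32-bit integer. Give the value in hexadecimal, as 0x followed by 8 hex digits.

0x3B45863D

In little-endian order the low byte comes first in memory.
Reassemble most-significant byte first: 3B 45 86 3D → 0x3B45863D.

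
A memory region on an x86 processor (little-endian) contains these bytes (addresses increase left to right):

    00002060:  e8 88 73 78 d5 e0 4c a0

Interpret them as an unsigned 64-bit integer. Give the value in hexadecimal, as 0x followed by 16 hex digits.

0xA04CE0D5787388E8

In little-endian order the low byte comes first in memory.
Reassemble most-significant byte first: A0 4C E0 D5 78 73 88 E8 → 0xA04CE0D5787388E8.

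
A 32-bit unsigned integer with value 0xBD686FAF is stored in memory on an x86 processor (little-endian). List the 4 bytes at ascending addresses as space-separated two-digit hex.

Split into bytes (most-significant first): BD 68 6F AF.
Little-endian: lowest address holds the least-significant byte.
So at ascending addresses the bytes are AF 6F 68 BD.

AF 6F 68 BD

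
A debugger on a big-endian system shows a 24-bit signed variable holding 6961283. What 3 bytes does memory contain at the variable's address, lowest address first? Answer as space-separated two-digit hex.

6961283 in hexadecimal, padded to 24 bits, is 0x6A3883.
Split into bytes (most-significant first): 6A 38 83.
In big-endian order the high byte comes first in memory.
So the memory order matches the most-significant-first order: 6A 38 83.

6A 38 83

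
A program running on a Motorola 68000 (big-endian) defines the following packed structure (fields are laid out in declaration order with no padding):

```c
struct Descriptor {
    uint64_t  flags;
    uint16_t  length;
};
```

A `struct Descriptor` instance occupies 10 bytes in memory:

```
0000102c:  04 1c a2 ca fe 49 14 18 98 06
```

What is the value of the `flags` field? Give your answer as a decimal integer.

`flags` is the first field, at byte offset 0, occupying 8 bytes.
Bytes at offsets 0..7: 04 1C A2 CA FE 49 14 18.
Big-endian: lowest address holds the most-significant byte.
The bytes are already most-significant first: 0x041CA2CAFE491418.
0x041CA2CAFE491418 = 296290668232905752.

296290668232905752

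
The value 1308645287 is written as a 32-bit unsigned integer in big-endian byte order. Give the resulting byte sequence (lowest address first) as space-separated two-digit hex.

4E 00 57 A7

1308645287 in hexadecimal, padded to 32 bits, is 0x4E0057A7.
Split into bytes (most-significant first): 4E 00 57 A7.
Big-endian: lowest address holds the most-significant byte.
So the memory order matches the most-significant-first order: 4E 00 57 A7.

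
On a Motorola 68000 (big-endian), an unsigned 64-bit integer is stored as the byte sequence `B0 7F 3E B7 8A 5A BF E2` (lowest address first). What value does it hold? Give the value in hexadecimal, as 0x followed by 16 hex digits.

0xB07F3EB78A5ABFE2

Big-endian: lowest address holds the most-significant byte.
The bytes are already most-significant first: 0xB07F3EB78A5ABFE2.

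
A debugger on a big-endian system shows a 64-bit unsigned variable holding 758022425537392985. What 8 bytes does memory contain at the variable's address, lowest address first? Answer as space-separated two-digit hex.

0A 85 09 61 3D EF B1 59

758022425537392985 in hexadecimal, padded to 64 bits, is 0x0A8509613DEFB159.
Split into bytes (most-significant first): 0A 85 09 61 3D EF B1 59.
In big-endian order the high byte comes first in memory.
So the memory order matches the most-significant-first order: 0A 85 09 61 3D EF B1 59.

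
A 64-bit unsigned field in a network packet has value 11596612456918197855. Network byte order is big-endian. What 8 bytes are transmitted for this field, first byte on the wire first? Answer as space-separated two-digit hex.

11596612456918197855 in hexadecimal, padded to 64 bits, is 0xA0EF71968C7AA65F.
Split into bytes (most-significant first): A0 EF 71 96 8C 7A A6 5F.
Big-endian stores the most-significant byte at the lowest address.
So the memory order matches the most-significant-first order: A0 EF 71 96 8C 7A A6 5F.

A0 EF 71 96 8C 7A A6 5F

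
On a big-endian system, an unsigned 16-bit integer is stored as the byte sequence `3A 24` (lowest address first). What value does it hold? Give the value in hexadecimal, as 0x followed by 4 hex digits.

In big-endian order the high byte comes first in memory.
The bytes are already most-significant first: 0x3A24.

0x3A24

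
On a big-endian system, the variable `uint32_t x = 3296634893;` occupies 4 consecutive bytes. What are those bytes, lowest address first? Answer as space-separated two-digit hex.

C4 7E A8 0D

3296634893 in hexadecimal, padded to 32 bits, is 0xC47EA80D.
Split into bytes (most-significant first): C4 7E A8 0D.
In big-endian order the high byte comes first in memory.
So the memory order matches the most-significant-first order: C4 7E A8 0D.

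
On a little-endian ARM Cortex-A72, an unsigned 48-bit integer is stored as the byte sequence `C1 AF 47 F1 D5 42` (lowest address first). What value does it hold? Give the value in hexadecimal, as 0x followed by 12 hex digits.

0x42D5F147AFC1

In little-endian order the low byte comes first in memory.
Reassemble most-significant byte first: 42 D5 F1 47 AF C1 → 0x42D5F147AFC1.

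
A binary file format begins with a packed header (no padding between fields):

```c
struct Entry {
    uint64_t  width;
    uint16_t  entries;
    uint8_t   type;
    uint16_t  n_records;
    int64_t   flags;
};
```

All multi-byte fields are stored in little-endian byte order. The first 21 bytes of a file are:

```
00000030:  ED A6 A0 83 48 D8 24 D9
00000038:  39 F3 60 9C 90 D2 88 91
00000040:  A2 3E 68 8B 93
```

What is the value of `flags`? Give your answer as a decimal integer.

`flags` follows `width` (8 B), `entries` (2 B), `type` (1 B), `n_records` (2 B), so it starts at offset 8 + 2 + 1 + 2 = 13 and occupies 8 bytes.
Bytes at offsets 13..20: D2 88 91 A2 3E 68 8B 93.
Little-endian stores the least-significant byte at the lowest address.
Reassemble most-significant byte first: 93 8B 68 3E A2 91 88 D2 → 0x938B683EA29188D2.
Top bit is set, so as a signed 64-bit value this is 0x938B683EA29188D2 − 2^64 = -7815038110146656046.

-7815038110146656046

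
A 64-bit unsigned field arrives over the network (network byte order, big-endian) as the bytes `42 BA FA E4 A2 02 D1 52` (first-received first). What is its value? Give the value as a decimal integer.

Big-endian stores the most-significant byte at the lowest address.
The bytes are already most-significant first: 0x42BAFAE4A202D152.
0x42BAFAE4A202D152 = 4808431412049006930.

4808431412049006930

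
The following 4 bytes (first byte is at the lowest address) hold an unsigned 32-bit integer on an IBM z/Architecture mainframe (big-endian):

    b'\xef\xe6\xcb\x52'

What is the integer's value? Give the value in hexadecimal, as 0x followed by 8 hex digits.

0xEFE6CB52

Big-endian: lowest address holds the most-significant byte.
The bytes are already most-significant first: 0xEFE6CB52.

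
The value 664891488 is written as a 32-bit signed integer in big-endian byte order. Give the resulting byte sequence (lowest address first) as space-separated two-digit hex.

27 A1 70 60

664891488 in hexadecimal, padded to 32 bits, is 0x27A17060.
Split into bytes (most-significant first): 27 A1 70 60.
In big-endian order the high byte comes first in memory.
So the memory order matches the most-significant-first order: 27 A1 70 60.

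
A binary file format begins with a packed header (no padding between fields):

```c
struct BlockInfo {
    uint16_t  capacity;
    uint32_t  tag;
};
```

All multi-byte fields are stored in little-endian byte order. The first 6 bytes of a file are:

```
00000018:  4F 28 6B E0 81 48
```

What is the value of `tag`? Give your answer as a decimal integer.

`tag` follows `capacity` (2 bytes), so it starts at byte offset 2 and occupies 4 bytes.
Bytes at offsets 2..5: 6B E0 81 48.
Little-endian stores the least-significant byte at the lowest address.
Reassemble most-significant byte first: 48 81 E0 6B → 0x4881E06B.
0x4881E06B = 1216471147.

1216471147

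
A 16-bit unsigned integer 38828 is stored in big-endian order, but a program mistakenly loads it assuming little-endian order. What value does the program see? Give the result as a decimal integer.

44183

38828 in 16-bit hexadecimal is 0x97AC.
Stored big-endian, the bytes at ascending addresses are 97 AC.
Read back as little-endian, the first byte is least significant, giving 0xAC97.
0xAC97 = 44183.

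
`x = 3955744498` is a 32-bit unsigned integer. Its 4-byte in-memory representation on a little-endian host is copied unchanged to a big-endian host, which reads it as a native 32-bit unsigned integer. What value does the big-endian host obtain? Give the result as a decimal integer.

4074686443

3955744498 in 32-bit hexadecimal is 0xEBC7DEF2.
Stored little-endian, the bytes at ascending addresses are F2 DE C7 EB.
Read back as big-endian, the last byte is least significant, giving 0xF2DEC7EB.
0xF2DEC7EB = 4074686443.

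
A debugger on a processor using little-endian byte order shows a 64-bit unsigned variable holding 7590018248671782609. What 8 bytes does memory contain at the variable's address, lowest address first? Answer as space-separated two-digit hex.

D1 66 D0 2E 62 29 55 69

7590018248671782609 in hexadecimal, padded to 64 bits, is 0x695529622ED066D1.
Split into bytes (most-significant first): 69 55 29 62 2E D0 66 D1.
Little-endian stores the least-significant byte at the lowest address.
So at ascending addresses the bytes are D1 66 D0 2E 62 29 55 69.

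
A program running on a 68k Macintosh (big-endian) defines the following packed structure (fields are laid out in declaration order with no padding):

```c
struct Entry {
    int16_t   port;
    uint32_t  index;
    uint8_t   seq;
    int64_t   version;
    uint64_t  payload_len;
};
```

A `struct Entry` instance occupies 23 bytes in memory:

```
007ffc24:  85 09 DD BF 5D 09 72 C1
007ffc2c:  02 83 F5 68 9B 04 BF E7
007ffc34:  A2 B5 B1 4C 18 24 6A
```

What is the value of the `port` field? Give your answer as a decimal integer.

`port` is the first field, at byte offset 0, occupying 2 bytes.
Bytes at offsets 0..1: 85 09.
In big-endian order the high byte comes first in memory.
The bytes are already most-significant first: 0x8509.
Top bit is set, so as a signed 16-bit value this is 0x8509 − 2^16 = -31479.

-31479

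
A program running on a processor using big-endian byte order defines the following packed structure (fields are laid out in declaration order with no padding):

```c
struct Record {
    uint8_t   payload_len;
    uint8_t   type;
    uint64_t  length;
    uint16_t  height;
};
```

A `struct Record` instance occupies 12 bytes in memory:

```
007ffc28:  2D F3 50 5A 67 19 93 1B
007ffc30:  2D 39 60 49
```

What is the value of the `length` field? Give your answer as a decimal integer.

`length` follows `payload_len` (1 B), `type` (1 B), so it starts at offset 1 + 1 = 2 and occupies 8 bytes.
Bytes at offsets 2..9: 50 5A 67 19 93 1B 2D 39.
Big-endian stores the most-significant byte at the lowest address.
The bytes are already most-significant first: 0x505A6719931B2D39.
0x505A6719931B2D39 = 5790053630478069049.

5790053630478069049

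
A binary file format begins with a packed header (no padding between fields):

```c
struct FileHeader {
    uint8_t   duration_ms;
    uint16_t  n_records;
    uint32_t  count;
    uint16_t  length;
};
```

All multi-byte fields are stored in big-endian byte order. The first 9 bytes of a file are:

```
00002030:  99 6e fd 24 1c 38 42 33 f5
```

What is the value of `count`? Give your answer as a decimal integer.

`count` follows `duration_ms` (1 B), `n_records` (2 B), so it starts at offset 1 + 2 = 3 and occupies 4 bytes.
Bytes at offsets 3..6: 24 1C 38 42.
Big-endian: lowest address holds the most-significant byte.
The bytes are already most-significant first: 0x241C3842.
0x241C3842 = 605829186.

605829186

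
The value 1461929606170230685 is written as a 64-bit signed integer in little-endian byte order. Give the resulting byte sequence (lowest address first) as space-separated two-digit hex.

9D 3F 67 2E 3B D1 49 14

1461929606170230685 in hexadecimal, padded to 64 bits, is 0x1449D13B2E673F9D.
Split into bytes (most-significant first): 14 49 D1 3B 2E 67 3F 9D.
Little-endian: lowest address holds the least-significant byte.
So at ascending addresses the bytes are 9D 3F 67 2E 3B D1 49 14.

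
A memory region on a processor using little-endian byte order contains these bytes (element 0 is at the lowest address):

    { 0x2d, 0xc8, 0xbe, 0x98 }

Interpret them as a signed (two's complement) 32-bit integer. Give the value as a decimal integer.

In little-endian order the low byte comes first in memory.
Reassemble most-significant byte first: 98 BE C8 2D → 0x98BEC82D.
Top bit is set, so as a signed 32-bit value this is 0x98BEC82D − 2^32 = -1732327379.

-1732327379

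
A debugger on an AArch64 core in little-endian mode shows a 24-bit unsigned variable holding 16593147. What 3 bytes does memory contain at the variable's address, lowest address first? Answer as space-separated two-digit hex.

16593147 in hexadecimal, padded to 24 bits, is 0xFD30FB.
Split into bytes (most-significant first): FD 30 FB.
Little-endian: lowest address holds the least-significant byte.
So at ascending addresses the bytes are FB 30 FD.

FB 30 FD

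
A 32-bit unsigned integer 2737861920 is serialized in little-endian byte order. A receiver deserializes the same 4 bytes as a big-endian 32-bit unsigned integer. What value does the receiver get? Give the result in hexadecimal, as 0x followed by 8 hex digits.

0x207530A3

2737861920 in 32-bit hexadecimal is 0xA3307520.
Stored little-endian, the bytes at ascending addresses are 20 75 30 A3.
Read back as big-endian, the last byte is least significant, giving 0x207530A3.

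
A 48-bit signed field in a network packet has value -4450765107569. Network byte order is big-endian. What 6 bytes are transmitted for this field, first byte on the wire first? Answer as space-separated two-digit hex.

Two's complement of -4450765107569 in 48 bits: 4450765107569 = 0x040C4645F171; invert → 0xFBF3B9BA0E8E; add 1 → 0xFBF3B9BA0E8F.
Split into bytes (most-significant first): FB F3 B9 BA 0E 8F.
In big-endian order the high byte comes first in memory.
So the memory order matches the most-significant-first order: FB F3 B9 BA 0E 8F.

FB F3 B9 BA 0E 8F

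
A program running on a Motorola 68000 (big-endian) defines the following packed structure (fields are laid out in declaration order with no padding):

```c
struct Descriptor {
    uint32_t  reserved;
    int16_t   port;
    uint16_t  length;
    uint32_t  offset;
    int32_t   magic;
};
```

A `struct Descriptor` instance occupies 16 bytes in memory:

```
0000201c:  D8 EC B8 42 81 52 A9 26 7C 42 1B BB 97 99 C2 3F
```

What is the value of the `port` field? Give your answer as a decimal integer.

`port` follows `reserved` (4 bytes), so it starts at byte offset 4 and occupies 2 bytes.
Bytes at offsets 4..5: 81 52.
In big-endian order the high byte comes first in memory.
The bytes are already most-significant first: 0x8152.
Top bit is set, so as a signed 16-bit value this is 0x8152 − 2^16 = -32430.

-32430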